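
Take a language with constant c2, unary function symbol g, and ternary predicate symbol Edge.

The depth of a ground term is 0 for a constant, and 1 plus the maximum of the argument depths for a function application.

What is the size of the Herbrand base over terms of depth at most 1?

First count ground terms of depth ≤ 1.
Let N_k = |{terms of depth ≤ k}|. Then N_0 = 1 and N_k = 1 + N_{k-1} for k ≥ 1 (one summand per function symbol, arity giving the exponent).
N_0 = 1
N_1 = 1 + 1 = 2
Explicitly: c2, g(c2).
So |H| = 2.
For each predicate symbol, the number of ground atoms is |H| raised to its arity; summing:
  Edge: 2^3 = 8
Total ground atoms: 8.

8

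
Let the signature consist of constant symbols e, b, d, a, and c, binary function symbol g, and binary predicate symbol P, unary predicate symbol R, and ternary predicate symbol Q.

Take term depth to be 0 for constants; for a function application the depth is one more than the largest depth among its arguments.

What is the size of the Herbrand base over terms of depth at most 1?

First count ground terms of depth ≤ 1.
Count level by level. With function symbols g/2, the terms of depth ≤ k are the 5 constants together with each function applied to depth-≤(k−1) tuples, so N_k = 5 + N_{k-1}^2.
N_0 = 5
N_1 = 5 + 5^2 = 30
So |H| = 30.
Ground atoms are formed by filling each argument slot of a predicate with a term from H, so an r-ary predicate gives |H|^r atoms:
  P: 30^2 = 900;  R: 30;  Q: 30^3 = 27000
Total ground atoms: 900 + 30 + 27000 = 27930.

27930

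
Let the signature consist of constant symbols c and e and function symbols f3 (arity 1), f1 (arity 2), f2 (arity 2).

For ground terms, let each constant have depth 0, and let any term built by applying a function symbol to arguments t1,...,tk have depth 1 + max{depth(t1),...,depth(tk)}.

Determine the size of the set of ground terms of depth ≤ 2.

Let N_k count ground terms of depth at most k. Each non-constant term of depth ≤ k is some function symbol applied to depth-≤(k−1) arguments, giving N_k = 2 + N_{k-1} + N_{k-1}^2 + N_{k-1}^2.
N_0 = 2
N_1 = 2 + 2 + 2^2 + 2^2 = 12
N_2 = 2 + 12 + 12^2 + 12^2 = 302

302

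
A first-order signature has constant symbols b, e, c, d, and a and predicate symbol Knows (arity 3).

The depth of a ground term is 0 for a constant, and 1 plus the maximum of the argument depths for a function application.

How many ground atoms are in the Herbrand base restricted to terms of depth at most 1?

First count ground terms of depth ≤ 1.
With no function symbols every ground term is a constant, so there are exactly 5 ground terms at every depth bound.
N_0 = 5
N_1 = 5
So |H| = 5.
Ground atoms are formed by filling each argument slot of a predicate with a term from H, so an r-ary predicate gives |H|^r atoms:
  Knows: 5^3 = 125
Total ground atoms: 125.

125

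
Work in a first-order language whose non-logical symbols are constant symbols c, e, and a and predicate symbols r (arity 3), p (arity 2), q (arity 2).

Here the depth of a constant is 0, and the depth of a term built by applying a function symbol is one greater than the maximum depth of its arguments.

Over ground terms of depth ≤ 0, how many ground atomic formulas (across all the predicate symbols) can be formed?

45

First count ground terms of depth ≤ 0.
With no function symbols every ground term is a constant, so there are exactly 3 ground terms at every depth bound.
N_0 = 3
Explicitly: c, e, a.
So |H| = 3.
A ground atom is a predicate applied to a tuple of terms from H, so the count is the sum over predicates of |H|^arity:
  r: 3^3 = 27;  p: 3^2 = 9;  q: 3^2 = 9
Total ground atoms: 27 + 9 + 9 = 45.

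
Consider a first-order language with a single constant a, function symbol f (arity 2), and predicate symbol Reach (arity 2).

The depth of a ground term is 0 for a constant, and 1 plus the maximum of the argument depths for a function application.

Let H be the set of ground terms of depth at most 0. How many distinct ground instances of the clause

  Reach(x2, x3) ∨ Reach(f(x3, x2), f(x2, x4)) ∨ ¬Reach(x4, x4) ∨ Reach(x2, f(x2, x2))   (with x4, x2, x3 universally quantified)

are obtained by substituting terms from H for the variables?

Ground terms of depth ≤ 0:
  Count level by level. With function symbols f/2, the terms of depth ≤ k are the 1 constant together with each function applied to depth-≤(k−1) tuples, so N_k = 1 + N_{k-1}^2.
  N_0 = 1
So there is exactly 1 ground term available for substitution.
There are 3 variables to instantiate (x4, x2, x3), each occurring in at least one literal, so different choices give different ground instances.
Number of ground instances = 1^3 = 1.

1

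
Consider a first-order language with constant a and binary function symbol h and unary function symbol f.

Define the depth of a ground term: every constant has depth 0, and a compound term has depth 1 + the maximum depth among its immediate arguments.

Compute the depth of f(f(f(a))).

depth(f(a)) = 1 + depth(a) = 1 + 0 = 1
depth(f(f(a))) = 1 + depth(f(a)) = 1 + 1 = 2
depth(f(f(f(a)))) = 1 + depth(f(f(a))) = 1 + 2 = 3

3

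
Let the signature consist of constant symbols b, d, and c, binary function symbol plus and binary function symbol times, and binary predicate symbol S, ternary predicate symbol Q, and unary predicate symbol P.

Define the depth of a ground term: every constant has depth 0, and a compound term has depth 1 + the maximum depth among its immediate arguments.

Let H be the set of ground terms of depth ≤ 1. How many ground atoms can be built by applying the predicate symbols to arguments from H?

First count ground terms of depth ≤ 1.
If N_k denotes the number of depth-≤k ground terms, the 3 constants give N_0 = 3, and each function symbol of arity r contributes N_{k-1}^r new terms at level k: N_k = 3 + N_{k-1}^2 + N_{k-1}^2.
N_0 = 3
N_1 = 3 + 3^2 + 3^2 = 21
So |H| = 21.
Each predicate of arity r yields |H|^r ground atoms (one per choice of an r-tuple from H):
  S: 21^2 = 441;  Q: 21^3 = 9261;  P: 21
Total ground atoms: 441 + 9261 + 21 = 9723.

9723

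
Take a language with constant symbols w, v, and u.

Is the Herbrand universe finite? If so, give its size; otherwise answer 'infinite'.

3

There are no function symbols, so every ground term is one of the 3 constants.
The Herbrand universe is {w, v, u}, which is finite with 3 elements.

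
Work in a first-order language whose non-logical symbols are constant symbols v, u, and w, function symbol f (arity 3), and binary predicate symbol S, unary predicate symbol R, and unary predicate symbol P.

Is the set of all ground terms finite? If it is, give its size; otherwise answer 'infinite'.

infinite

The signature has at least one function symbol (f, arity 3) and at least one constant (v).
Iterating f gives infinitely many distinct ground terms: v, f(v, v, v), f(f(v, v, v), f(v, v, v), f(v, v, v)), ...
So the Herbrand universe is infinite.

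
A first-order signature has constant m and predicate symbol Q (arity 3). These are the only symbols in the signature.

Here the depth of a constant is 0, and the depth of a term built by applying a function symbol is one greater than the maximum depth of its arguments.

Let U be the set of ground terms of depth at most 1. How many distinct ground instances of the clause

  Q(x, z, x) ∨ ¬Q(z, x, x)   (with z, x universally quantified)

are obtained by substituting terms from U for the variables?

Ground terms of depth ≤ 1:
  With no function symbols every ground term is a constant, so there is exactly 1 ground term at every depth bound.
  N_0 = 1
  N_1 = 1
So there is exactly 1 ground term available for substitution.
The clause has 2 distinct variables (z, x), each appearing in the body. In the free term algebra distinct substitutions yield syntactically distinct ground instances.
Number of ground instances = 1^2 = 1.

1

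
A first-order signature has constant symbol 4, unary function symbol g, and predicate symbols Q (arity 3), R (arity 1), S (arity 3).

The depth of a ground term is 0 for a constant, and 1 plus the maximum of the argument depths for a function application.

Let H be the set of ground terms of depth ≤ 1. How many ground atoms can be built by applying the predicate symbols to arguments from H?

First count ground terms of depth ≤ 1.
Let N_k count ground terms of depth at most k. Each non-constant term of depth ≤ k is some function symbol applied to depth-≤(k−1) arguments, giving N_k = 1 + N_{k-1}.
N_0 = 1
N_1 = 1 + 1 = 2
So |H| = 2.
Each predicate of arity r yields |H|^r ground atoms (one per choice of an r-tuple from H):
  Q: 2^3 = 8;  R: 2;  S: 2^3 = 8
Total ground atoms: 8 + 2 + 8 = 18.

18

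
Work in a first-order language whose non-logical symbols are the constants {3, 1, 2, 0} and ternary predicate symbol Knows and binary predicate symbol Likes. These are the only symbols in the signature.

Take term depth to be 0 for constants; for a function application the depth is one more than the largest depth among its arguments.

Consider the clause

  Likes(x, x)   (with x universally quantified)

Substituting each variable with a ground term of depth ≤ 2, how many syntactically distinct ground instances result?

4

Ground terms of depth ≤ 2:
  With no function symbols every ground term is a constant, so there are exactly 4 ground terms at every depth bound.
  N_0 = 4
  N_1 = 4
  N_2 = 4
So there are 4 ground terms available for substitution.
There is 1 variable to instantiate (x),  occurring in at least one literal, so different choices give different ground instances.
Number of ground instances = 4.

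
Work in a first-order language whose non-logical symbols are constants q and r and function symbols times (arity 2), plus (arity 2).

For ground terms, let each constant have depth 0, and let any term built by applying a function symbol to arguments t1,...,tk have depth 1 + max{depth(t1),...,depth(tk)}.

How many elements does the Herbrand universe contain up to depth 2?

202

Write N_k for the number of ground terms of depth ≤ k. A term of depth ≤ k is either a constant or a function symbol applied to arguments of depth ≤ k−1, so N_k = 2 + N_{k-1}^2 + N_{k-1}^2.
N_0 = 2
N_1 = 2 + 2^2 + 2^2 = 10
N_2 = 2 + 10^2 + 10^2 = 202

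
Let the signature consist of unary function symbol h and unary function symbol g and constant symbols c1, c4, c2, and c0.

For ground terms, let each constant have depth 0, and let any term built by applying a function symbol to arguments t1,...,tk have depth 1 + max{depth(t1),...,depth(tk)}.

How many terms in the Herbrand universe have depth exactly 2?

16

Write N_k for the number of ground terms of depth ≤ k. A term of depth ≤ k is either a constant or a function symbol applied to arguments of depth ≤ k−1, so N_k = 4 + N_{k-1} + N_{k-1}.
N_0 = 4
N_1 = 4 + 4 + 4 = 12
N_2 = 4 + 12 + 12 = 28
Terms of depth exactly 2: N_2 − N_1 = 28 − 12 = 16.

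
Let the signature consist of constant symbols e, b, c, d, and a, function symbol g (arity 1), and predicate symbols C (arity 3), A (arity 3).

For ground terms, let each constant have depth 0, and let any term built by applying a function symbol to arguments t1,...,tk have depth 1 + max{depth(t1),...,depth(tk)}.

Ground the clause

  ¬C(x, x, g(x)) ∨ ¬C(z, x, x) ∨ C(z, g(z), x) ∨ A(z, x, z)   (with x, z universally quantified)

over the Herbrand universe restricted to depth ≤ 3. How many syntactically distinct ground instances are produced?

Ground terms of depth ≤ 3:
  Write N_k for the number of ground terms of depth ≤ k. A term of depth ≤ k is either a constant or a function symbol applied to arguments of depth ≤ k−1, so N_k = 5 + N_{k-1}.
  N_0 = 5
  N_1 = 5 + 5 = 10
  N_2 = 5 + 10 = 15
  N_3 = 5 + 15 = 20
So there are 20 ground terms available for substitution.
Each of x, z ranges independently over the available ground terms, and distinct assignments produce distinct instances.
Number of ground instances = 20^2 = 400.

400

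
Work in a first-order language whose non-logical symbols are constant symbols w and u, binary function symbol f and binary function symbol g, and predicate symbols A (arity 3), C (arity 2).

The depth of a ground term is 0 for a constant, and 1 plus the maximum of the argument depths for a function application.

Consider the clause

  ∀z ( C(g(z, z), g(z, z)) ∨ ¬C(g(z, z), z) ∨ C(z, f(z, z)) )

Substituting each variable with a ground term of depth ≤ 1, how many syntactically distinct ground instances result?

10

Ground terms of depth ≤ 1:
  If N_k denotes the number of depth-≤k ground terms, the 2 constants give N_0 = 2, and each function symbol of arity r contributes N_{k-1}^r new terms at level k: N_k = 2 + N_{k-1}^2 + N_{k-1}^2.
  N_0 = 2
  N_1 = 2 + 2^2 + 2^2 = 10
  Explicitly: w, u, f(w, w), f(w, u), f(u, w), f(u, u), g(w, w), g(w, u), g(u, w), g(u, u).
So there are 10 ground terms available for substitution.
The body mentions the single quantified variable z; since ground terms form a free algebra, no two substitutions collapse to the same formula.
Number of ground instances = 10.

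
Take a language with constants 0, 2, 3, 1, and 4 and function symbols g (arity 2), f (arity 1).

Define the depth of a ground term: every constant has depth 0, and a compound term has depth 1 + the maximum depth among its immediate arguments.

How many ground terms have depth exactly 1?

If N_k denotes the number of depth-≤k ground terms, the 5 constants give N_0 = 5, and each function symbol of arity r contributes N_{k-1}^r new terms at level k: N_k = 5 + N_{k-1}^2 + N_{k-1}.
N_0 = 5
N_1 = 5 + 5^2 + 5 = 35
Terms of depth exactly 1: N_1 − N_0 = 35 − 5 = 30.

30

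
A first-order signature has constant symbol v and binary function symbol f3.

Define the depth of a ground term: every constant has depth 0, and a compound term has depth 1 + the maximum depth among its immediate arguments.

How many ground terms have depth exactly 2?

3

Let N_k count ground terms of depth at most k. Each non-constant term of depth ≤ k is some function symbol applied to depth-≤(k−1) arguments, giving N_k = 1 + N_{k-1}^2.
N_0 = 1
N_1 = 1 + 1^2 = 2
N_2 = 1 + 2^2 = 5
Terms of depth exactly 2: N_2 − N_1 = 5 − 2 = 3.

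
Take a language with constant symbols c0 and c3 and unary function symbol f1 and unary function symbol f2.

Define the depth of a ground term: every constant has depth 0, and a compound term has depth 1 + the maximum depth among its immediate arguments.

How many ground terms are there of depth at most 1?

6

Let N_k = |{terms of depth ≤ k}|. Then N_0 = 2 and N_k = 2 + N_{k-1} + N_{k-1} for k ≥ 1 (one summand per function symbol, arity giving the exponent).
N_0 = 2
N_1 = 2 + 2 + 2 = 6
Explicitly: c0, c3, f1(c0), f1(c3), f2(c0), f2(c3).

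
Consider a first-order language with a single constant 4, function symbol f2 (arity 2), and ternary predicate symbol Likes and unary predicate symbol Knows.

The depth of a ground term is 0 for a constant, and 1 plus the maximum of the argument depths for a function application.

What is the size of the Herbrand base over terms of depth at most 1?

First count ground terms of depth ≤ 1.
If N_k denotes the number of depth-≤k ground terms, the 1 constant gives N_0 = 1, and each function symbol of arity r contributes N_{k-1}^r new terms at level k: N_k = 1 + N_{k-1}^2.
N_0 = 1
N_1 = 1 + 1^2 = 2
So |H| = 2.
A ground atom is a predicate applied to a tuple of terms from H, so the count is the sum over predicates of |H|^arity:
  Likes: 2^3 = 8;  Knows: 2
Total ground atoms: 8 + 2 = 10.

10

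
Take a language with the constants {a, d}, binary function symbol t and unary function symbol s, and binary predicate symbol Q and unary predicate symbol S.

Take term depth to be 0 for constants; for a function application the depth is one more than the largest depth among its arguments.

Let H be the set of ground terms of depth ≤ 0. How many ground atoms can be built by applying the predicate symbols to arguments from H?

6

First count ground terms of depth ≤ 0.
Let N_k = |{terms of depth ≤ k}|. Then N_0 = 2 and N_k = 2 + N_{k-1}^2 + N_{k-1} for k ≥ 1 (one summand per function symbol, arity giving the exponent).
N_0 = 2
Explicitly: a, d.
So |H| = 2.
Each predicate of arity r yields |H|^r ground atoms (one per choice of an r-tuple from H):
  Q: 2^2 = 4;  S: 2
Total ground atoms: 4 + 2 = 6.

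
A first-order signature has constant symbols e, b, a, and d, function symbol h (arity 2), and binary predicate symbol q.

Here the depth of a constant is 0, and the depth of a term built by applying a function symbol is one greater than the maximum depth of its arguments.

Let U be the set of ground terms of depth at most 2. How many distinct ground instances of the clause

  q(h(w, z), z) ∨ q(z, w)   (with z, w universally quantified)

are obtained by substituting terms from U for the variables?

Ground terms of depth ≤ 2:
  Count level by level. With function symbols h/2, the terms of depth ≤ k are the 4 constants together with each function applied to depth-≤(k−1) tuples, so N_k = 4 + N_{k-1}^2.
  N_0 = 4
  N_1 = 4 + 4^2 = 20
  N_2 = 4 + 20^2 = 404
So there are 404 ground terms available for substitution.
There are 2 variables to instantiate (z, w), each occurring in at least one literal, so different choices give different ground instances.
Number of ground instances = 404^2 = 163216.

163216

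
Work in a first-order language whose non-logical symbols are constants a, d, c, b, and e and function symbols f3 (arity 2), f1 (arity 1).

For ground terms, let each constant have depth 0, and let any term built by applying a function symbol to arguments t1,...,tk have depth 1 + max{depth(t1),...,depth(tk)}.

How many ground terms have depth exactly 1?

Write N_k for the number of ground terms of depth ≤ k. A term of depth ≤ k is either a constant or a function symbol applied to arguments of depth ≤ k−1, so N_k = 5 + N_{k-1}^2 + N_{k-1}.
N_0 = 5
N_1 = 5 + 5^2 + 5 = 35
Terms of depth exactly 1: N_1 − N_0 = 35 − 5 = 30.

30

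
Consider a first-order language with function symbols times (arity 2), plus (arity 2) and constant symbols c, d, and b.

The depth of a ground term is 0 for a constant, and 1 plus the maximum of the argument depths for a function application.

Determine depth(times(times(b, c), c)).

2

depth(times(b, c)) = 1 + max(0, 0) = 1
depth(times(times(b, c), c)) = 1 + max(1, 0) = 2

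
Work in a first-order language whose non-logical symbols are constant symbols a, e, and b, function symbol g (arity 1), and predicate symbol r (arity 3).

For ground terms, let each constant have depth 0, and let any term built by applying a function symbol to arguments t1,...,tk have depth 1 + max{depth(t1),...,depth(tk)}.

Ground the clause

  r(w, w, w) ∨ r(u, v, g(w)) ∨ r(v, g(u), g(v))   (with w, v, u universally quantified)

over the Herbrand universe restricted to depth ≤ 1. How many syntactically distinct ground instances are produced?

216

Ground terms of depth ≤ 1:
  Let N_k count ground terms of depth at most k. Each non-constant term of depth ≤ k is some function symbol applied to depth-≤(k−1) arguments, giving N_k = 3 + N_{k-1}.
  N_0 = 3
  N_1 = 3 + 3 = 6
  Explicitly: a, e, b, g(a), g(e), g(b).
So there are 6 ground terms available for substitution.
There are 3 variables to instantiate (w, v, u), each occurring in at least one literal, so different choices give different ground instances.
Number of ground instances = 6^3 = 216.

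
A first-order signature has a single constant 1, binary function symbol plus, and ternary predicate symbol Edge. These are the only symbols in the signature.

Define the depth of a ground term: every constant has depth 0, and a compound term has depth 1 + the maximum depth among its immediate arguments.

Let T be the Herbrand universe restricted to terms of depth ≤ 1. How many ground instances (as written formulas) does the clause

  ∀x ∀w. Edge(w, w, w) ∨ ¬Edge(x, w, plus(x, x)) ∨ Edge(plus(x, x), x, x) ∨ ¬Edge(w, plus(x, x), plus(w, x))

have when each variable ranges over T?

4

Ground terms of depth ≤ 1:
  Write N_k for the number of ground terms of depth ≤ k. A term of depth ≤ k is either a constant or a function symbol applied to arguments of depth ≤ k−1, so N_k = 1 + N_{k-1}^2.
  N_0 = 1
  N_1 = 1 + 1^2 = 2
So there are 2 ground terms available for substitution.
Each of x, w ranges independently over the available ground terms, and distinct assignments produce distinct instances.
Number of ground instances = 2^2 = 4.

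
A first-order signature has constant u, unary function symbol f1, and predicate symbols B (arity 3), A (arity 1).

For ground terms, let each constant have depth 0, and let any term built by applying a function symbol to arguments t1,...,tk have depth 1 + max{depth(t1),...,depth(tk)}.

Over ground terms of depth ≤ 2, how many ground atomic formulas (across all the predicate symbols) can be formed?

First count ground terms of depth ≤ 2.
Let N_k = |{terms of depth ≤ k}|. Then N_0 = 1 and N_k = 1 + N_{k-1} for k ≥ 1 (one summand per function symbol, arity giving the exponent).
N_0 = 1
N_1 = 1 + 1 = 2
N_2 = 1 + 2 = 3
So |H| = 3.
A ground atom is a predicate applied to a tuple of terms from H, so the count is the sum over predicates of |H|^arity:
  B: 3^3 = 27;  A: 3
Total ground atoms: 27 + 3 = 30.

30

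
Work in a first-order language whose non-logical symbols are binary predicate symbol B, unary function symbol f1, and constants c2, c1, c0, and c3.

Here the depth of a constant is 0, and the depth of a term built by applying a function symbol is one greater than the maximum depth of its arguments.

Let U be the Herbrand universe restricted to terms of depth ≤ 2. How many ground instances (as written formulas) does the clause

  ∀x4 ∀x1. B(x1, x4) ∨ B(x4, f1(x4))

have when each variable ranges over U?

144

Ground terms of depth ≤ 2:
  Write N_k for the number of ground terms of depth ≤ k. A term of depth ≤ k is either a constant or a function symbol applied to arguments of depth ≤ k−1, so N_k = 4 + N_{k-1}.
  N_0 = 4
  N_1 = 4 + 4 = 8
  N_2 = 4 + 8 = 12
So there are 12 ground terms available for substitution.
The clause has 2 distinct variables (x4, x1), each appearing in the body. In the free term algebra distinct substitutions yield syntactically distinct ground instances.
Number of ground instances = 12^2 = 144.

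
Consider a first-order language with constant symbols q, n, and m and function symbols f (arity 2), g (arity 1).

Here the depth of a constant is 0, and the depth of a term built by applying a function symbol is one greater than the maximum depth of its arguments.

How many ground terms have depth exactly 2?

228

Write N_k for the number of ground terms of depth ≤ k. A term of depth ≤ k is either a constant or a function symbol applied to arguments of depth ≤ k−1, so N_k = 3 + N_{k-1}^2 + N_{k-1}.
N_0 = 3
N_1 = 3 + 3^2 + 3 = 15
N_2 = 3 + 15^2 + 15 = 243
Terms of depth exactly 2: N_2 − N_1 = 243 − 15 = 228.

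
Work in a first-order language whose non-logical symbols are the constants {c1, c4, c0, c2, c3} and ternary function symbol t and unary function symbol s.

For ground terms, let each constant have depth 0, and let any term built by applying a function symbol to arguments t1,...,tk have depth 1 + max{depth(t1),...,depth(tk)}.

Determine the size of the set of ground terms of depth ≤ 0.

5

Let N_k count ground terms of depth at most k. Each non-constant term of depth ≤ k is some function symbol applied to depth-≤(k−1) arguments, giving N_k = 5 + N_{k-1}^3 + N_{k-1}.
N_0 = 5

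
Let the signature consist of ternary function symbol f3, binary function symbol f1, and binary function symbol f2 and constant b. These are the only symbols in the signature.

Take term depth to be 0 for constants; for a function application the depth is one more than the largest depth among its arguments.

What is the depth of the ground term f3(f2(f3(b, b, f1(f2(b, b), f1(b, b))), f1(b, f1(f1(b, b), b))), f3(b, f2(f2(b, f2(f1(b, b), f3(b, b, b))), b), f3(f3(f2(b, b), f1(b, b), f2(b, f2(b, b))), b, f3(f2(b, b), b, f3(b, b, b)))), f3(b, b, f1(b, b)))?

6

depth(f2(b, b)) = 1 + max(0, 0) = 1
depth(f1(b, b)) = 1 + max(0, 0) = 1
depth(f1(f2(b, b), f1(b, b))) = 1 + max(1, 1) = 2
depth(f3(b, b, f1(f2(b, b), f1(b, b)))) = 1 + max(0, 0, 2) = 3
depth(f1(f1(b, b), b)) = 1 + max(1, 0) = 2
depth(f1(b, f1(f1(b, b), b))) = 1 + max(0, 2) = 3
depth(f2(f3(b, b, f1(f2(b, b), f1(b, b))), f1(b, f1(f1(b, b), b)))) = 1 + max(3, 3) = 4
depth(f3(b, b, b)) = 1 + max(0, 0, 0) = 1
depth(f2(f1(b, b), f3(b, b, b))) = 1 + max(1, 1) = 2
depth(f2(b, f2(f1(b, b), f3(b, b, b)))) = 1 + max(0, 2) = 3
depth(f2(f2(b, f2(f1(b, b), f3(b, b, b))), b)) = 1 + max(3, 0) = 4
depth(f2(b, f2(b, b))) = 1 + max(0, 1) = 2
depth(f3(f2(b, b), f1(b, b), f2(b, f2(b, b)))) = 1 + max(1, 1, 2) = 3
depth(f3(f2(b, b), b, f3(b, b, b))) = 1 + max(1, 0, 1) = 2
depth(f3(f3(f2(b, b), f1(b, b), f2(b, f2(b, b))), b, f3(f2(b, b), b, f3(b, b, b)))) = 1 + max(3, 0, 2) = 4
depth(f3(b, f2(f2(b, f2(f1(b, b), f3(b, b, b))), b), f3(f3(f2(b, b), f1(b, b), f2(b, f2(b, b))), b, f3(f2(b, b), b, f3(b, b, b))))) = 1 + max(0, 4, 4) = 5
depth(f3(b, b, f1(b, b))) = 1 + max(0, 0, 1) = 2
depth(f3(f2(f3(b, b, f1(f2(b, b), f1(b, b))), f1(b, f1(f1(b, b), b))), f3(b, f2(f2(b, f2(f1(b, b), f3(b, b, b))), b), f3(f3(f2(b, b), f1(b, b), f2(b, f2(b, b))), b, f3(f2(b, b), b, f3(b, b, b)))), f3(b, b, f1(b, b)))) = 1 + max(4, 5, 2) = 6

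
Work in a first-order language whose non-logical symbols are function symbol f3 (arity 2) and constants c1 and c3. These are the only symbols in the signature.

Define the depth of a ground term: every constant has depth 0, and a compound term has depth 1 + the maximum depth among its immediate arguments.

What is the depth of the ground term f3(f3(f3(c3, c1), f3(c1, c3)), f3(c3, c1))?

depth(f3(c3, c1)) = 1 + max(0, 0) = 1
depth(f3(c1, c3)) = 1 + max(0, 0) = 1
depth(f3(f3(c3, c1), f3(c1, c3))) = 1 + max(1, 1) = 2
depth(f3(f3(f3(c3, c1), f3(c1, c3)), f3(c3, c1))) = 1 + max(2, 1) = 3

3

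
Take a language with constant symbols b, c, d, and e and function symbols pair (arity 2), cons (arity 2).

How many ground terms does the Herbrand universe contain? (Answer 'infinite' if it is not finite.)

infinite

The signature has at least one function symbol (pair, arity 2) and at least one constant (b).
Iterating pair gives infinitely many distinct ground terms: b, pair(b, b), pair(pair(b, b), pair(b, b)), ...
So the Herbrand universe is infinite.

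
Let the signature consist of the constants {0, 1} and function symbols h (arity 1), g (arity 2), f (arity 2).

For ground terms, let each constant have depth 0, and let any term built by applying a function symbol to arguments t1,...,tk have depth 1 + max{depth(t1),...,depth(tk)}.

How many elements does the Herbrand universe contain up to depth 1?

12

If N_k denotes the number of depth-≤k ground terms, the 2 constants give N_0 = 2, and each function symbol of arity r contributes N_{k-1}^r new terms at level k: N_k = 2 + N_{k-1} + N_{k-1}^2 + N_{k-1}^2.
N_0 = 2
N_1 = 2 + 2 + 2^2 + 2^2 = 12
Explicitly: 0, 1, h(0), h(1), g(0, 0), g(0, 1), g(1, 0), g(1, 1), f(0, 0), f(0, 1), f(1, 0), f(1, 1).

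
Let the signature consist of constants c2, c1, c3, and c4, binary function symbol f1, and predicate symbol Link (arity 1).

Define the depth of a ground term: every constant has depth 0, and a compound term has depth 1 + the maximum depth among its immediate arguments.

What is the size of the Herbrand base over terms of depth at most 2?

First count ground terms of depth ≤ 2.
If N_k denotes the number of depth-≤k ground terms, the 4 constants give N_0 = 4, and each function symbol of arity r contributes N_{k-1}^r new terms at level k: N_k = 4 + N_{k-1}^2.
N_0 = 4
N_1 = 4 + 4^2 = 20
N_2 = 4 + 20^2 = 404
So |H| = 404.
Ground atoms are formed by filling each argument slot of a predicate with a term from H, so an r-ary predicate gives |H|^r atoms:
  Link: 404
Total ground atoms: 404.

404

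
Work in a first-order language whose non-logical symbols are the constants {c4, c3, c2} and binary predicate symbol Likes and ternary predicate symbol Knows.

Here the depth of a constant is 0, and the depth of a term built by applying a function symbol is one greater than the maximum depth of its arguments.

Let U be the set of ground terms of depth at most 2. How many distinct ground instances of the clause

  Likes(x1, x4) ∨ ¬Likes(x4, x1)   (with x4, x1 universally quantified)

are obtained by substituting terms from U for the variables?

Ground terms of depth ≤ 2:
  With no function symbols every ground term is a constant, so there are exactly 3 ground terms at every depth bound.
  N_0 = 3
  N_1 = 3
  N_2 = 3
So there are 3 ground terms available for substitution.
The body mentions every one of the 2 quantified variables; since ground terms form a free algebra, no two substitutions collapse to the same formula.
Number of ground instances = 3^2 = 9.

9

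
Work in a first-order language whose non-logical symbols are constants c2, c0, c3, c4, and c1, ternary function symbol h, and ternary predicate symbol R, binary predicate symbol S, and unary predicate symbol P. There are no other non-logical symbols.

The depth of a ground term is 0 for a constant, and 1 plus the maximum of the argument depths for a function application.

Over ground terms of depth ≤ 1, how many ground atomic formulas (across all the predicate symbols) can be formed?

2214030

First count ground terms of depth ≤ 1.
Let N_k = |{terms of depth ≤ k}|. Then N_0 = 5 and N_k = 5 + N_{k-1}^3 for k ≥ 1 (one summand per function symbol, arity giving the exponent).
N_0 = 5
N_1 = 5 + 5^3 = 130
So |H| = 130.
Each predicate of arity r yields |H|^r ground atoms (one per choice of an r-tuple from H):
  R: 130^3 = 2197000;  S: 130^2 = 16900;  P: 130
Total ground atoms: 2197000 + 16900 + 130 = 2214030.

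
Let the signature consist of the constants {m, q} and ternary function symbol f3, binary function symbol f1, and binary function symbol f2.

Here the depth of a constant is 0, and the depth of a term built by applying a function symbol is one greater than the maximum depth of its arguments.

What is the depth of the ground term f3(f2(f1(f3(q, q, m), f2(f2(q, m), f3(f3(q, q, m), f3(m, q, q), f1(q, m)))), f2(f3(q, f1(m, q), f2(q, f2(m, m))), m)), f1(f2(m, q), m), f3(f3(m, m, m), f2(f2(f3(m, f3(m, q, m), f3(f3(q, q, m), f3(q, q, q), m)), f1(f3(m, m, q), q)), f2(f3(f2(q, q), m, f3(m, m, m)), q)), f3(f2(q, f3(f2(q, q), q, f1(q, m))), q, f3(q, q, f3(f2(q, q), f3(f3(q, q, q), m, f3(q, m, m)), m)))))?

depth(f3(q, q, m)) = 1 + max(0, 0, 0) = 1
depth(f2(q, m)) = 1 + max(0, 0) = 1
depth(f3(m, q, q)) = 1 + max(0, 0, 0) = 1
depth(f1(q, m)) = 1 + max(0, 0) = 1
depth(f3(f3(q, q, m), f3(m, q, q), f1(q, m))) = 1 + max(1, 1, 1) = 2
depth(f2(f2(q, m), f3(f3(q, q, m), f3(m, q, q), f1(q, m)))) = 1 + max(1, 2) = 3
depth(f1(f3(q, q, m), f2(f2(q, m), f3(f3(q, q, m), f3(m, q, q), f1(q, m))))) = 1 + max(1, 3) = 4
depth(f1(m, q)) = 1 + max(0, 0) = 1
depth(f2(m, m)) = 1 + max(0, 0) = 1
depth(f2(q, f2(m, m))) = 1 + max(0, 1) = 2
depth(f3(q, f1(m, q), f2(q, f2(m, m)))) = 1 + max(0, 1, 2) = 3
depth(f2(f3(q, f1(m, q), f2(q, f2(m, m))), m)) = 1 + max(3, 0) = 4
depth(f2(f1(f3(q, q, m), f2(f2(q, m), f3(f3(q, q, m), f3(m, q, q), f1(q, m)))), f2(f3(q, f1(m, q), f2(q, f2(m, m))), m))) = 1 + max(4, 4) = 5
depth(f2(m, q)) = 1 + max(0, 0) = 1
depth(f1(f2(m, q), m)) = 1 + max(1, 0) = 2
depth(f3(m, m, m)) = 1 + max(0, 0, 0) = 1
depth(f3(m, q, m)) = 1 + max(0, 0, 0) = 1
depth(f3(q, q, q)) = 1 + max(0, 0, 0) = 1
depth(f3(f3(q, q, m), f3(q, q, q), m)) = 1 + max(1, 1, 0) = 2
depth(f3(m, f3(m, q, m), f3(f3(q, q, m), f3(q, q, q), m))) = 1 + max(0, 1, 2) = 3
depth(f3(m, m, q)) = 1 + max(0, 0, 0) = 1
depth(f1(f3(m, m, q), q)) = 1 + max(1, 0) = 2
depth(f2(f3(m, f3(m, q, m), f3(f3(q, q, m), f3(q, q, q), m)), f1(f3(m, m, q), q))) = 1 + max(3, 2) = 4
depth(f2(q, q)) = 1 + max(0, 0) = 1
depth(f3(f2(q, q), m, f3(m, m, m))) = 1 + max(1, 0, 1) = 2
depth(f2(f3(f2(q, q), m, f3(m, m, m)), q)) = 1 + max(2, 0) = 3
depth(f2(f2(f3(m, f3(m, q, m), f3(f3(q, q, m), f3(q, q, q), m)), f1(f3(m, m, q), q)), f2(f3(f2(q, q), m, f3(m, m, m)), q))) = 1 + max(4, 3) = 5
depth(f3(f2(q, q), q, f1(q, m))) = 1 + max(1, 0, 1) = 2
depth(f2(q, f3(f2(q, q), q, f1(q, m)))) = 1 + max(0, 2) = 3
depth(f3(q, m, m)) = 1 + max(0, 0, 0) = 1
depth(f3(f3(q, q, q), m, f3(q, m, m))) = 1 + max(1, 0, 1) = 2
depth(f3(f2(q, q), f3(f3(q, q, q), m, f3(q, m, m)), m)) = 1 + max(1, 2, 0) = 3
depth(f3(q, q, f3(f2(q, q), f3(f3(q, q, q), m, f3(q, m, m)), m))) = 1 + max(0, 0, 3) = 4
depth(f3(f2(q, f3(f2(q, q), q, f1(q, m))), q, f3(q, q, f3(f2(q, q), f3(f3(q, q, q), m, f3(q, m, m)), m)))) = 1 + max(3, 0, 4) = 5
depth(f3(f3(m, m, m), f2(f2(f3(m, f3(m, q, m), f3(f3(q, q, m), f3(q, q, q), m)), f1(f3(m, m, q), q)), f2(f3(f2(q, q), m, f3(m, m, m)), q)), f3(f2(q, f3(f2(q, q), q, f1(q, m))), q, f3(q, q, f3(f2(q, q), f3(f3(q, q, q), m, f3(q, m, m)), m))))) = 1 + max(1, 5, 5) = 6
depth(f3(f2(f1(f3(q, q, m), f2(f2(q, m), f3(f3(q, q, m), f3(m, q, q), f1(q, m)))), f2(f3(q, f1(m, q), f2(q, f2(m, m))), m)), f1(f2(m, q), m), f3(f3(m, m, m), f2(f2(f3(m, f3(m, q, m), f3(f3(q, q, m), f3(q, q, q), m)), f1(f3(m, m, q), q)), f2(f3(f2(q, q), m, f3(m, m, m)), q)), f3(f2(q, f3(f2(q, q), q, f1(q, m))), q, f3(q, q, f3(f2(q, q), f3(f3(q, q, q), m, f3(q, m, m)), m)))))) = 1 + max(5, 2, 6) = 7

7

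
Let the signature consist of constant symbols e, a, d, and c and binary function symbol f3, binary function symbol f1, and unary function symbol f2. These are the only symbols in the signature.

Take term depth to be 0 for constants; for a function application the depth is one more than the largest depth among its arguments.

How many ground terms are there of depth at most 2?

3244

If N_k denotes the number of depth-≤k ground terms, the 4 constants give N_0 = 4, and each function symbol of arity r contributes N_{k-1}^r new terms at level k: N_k = 4 + N_{k-1}^2 + N_{k-1}^2 + N_{k-1}.
N_0 = 4
N_1 = 4 + 4^2 + 4^2 + 4 = 40
N_2 = 4 + 40^2 + 40^2 + 40 = 3244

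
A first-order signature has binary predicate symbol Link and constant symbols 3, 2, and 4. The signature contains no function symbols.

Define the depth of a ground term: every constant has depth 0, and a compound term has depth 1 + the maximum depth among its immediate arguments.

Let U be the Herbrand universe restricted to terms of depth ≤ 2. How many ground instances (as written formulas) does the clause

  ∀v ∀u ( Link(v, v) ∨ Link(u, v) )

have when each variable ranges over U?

9

Ground terms of depth ≤ 2:
  With no function symbols every ground term is a constant, so there are exactly 3 ground terms at every depth bound.
  N_0 = 3
  N_1 = 3
  N_2 = 3
So there are 3 ground terms available for substitution.
The body mentions every one of the 2 quantified variables; since ground terms form a free algebra, no two substitutions collapse to the same formula.
Number of ground instances = 3^2 = 9.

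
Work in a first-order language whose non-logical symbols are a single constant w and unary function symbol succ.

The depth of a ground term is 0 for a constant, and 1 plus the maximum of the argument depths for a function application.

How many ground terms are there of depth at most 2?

Let N_k count ground terms of depth at most k. Each non-constant term of depth ≤ k is some function symbol applied to depth-≤(k−1) arguments, giving N_k = 1 + N_{k-1}.
N_0 = 1
N_1 = 1 + 1 = 2
N_2 = 1 + 2 = 3
Explicitly: w, succ(w), succ(succ(w)).

3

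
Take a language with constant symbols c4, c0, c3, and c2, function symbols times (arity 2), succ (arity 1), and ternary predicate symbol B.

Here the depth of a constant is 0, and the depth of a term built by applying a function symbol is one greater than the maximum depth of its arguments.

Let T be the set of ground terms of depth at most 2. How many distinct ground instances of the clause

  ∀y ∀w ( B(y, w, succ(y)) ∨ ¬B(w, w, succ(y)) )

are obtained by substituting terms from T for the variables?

Ground terms of depth ≤ 2:
  Let N_k count ground terms of depth at most k. Each non-constant term of depth ≤ k is some function symbol applied to depth-≤(k−1) arguments, giving N_k = 4 + N_{k-1}^2 + N_{k-1}.
  N_0 = 4
  N_1 = 4 + 4^2 + 4 = 24
  N_2 = 4 + 24^2 + 24 = 604
So there are 604 ground terms available for substitution.
Each of y, w ranges independently over the available ground terms, and distinct assignments produce distinct instances.
Number of ground instances = 604^2 = 364816.

364816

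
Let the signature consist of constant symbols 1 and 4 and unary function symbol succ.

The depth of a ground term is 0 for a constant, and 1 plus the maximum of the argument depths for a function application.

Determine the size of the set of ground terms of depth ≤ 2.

6

Count level by level. With function symbols succ/1, the terms of depth ≤ k are the 2 constants together with each function applied to depth-≤(k−1) tuples, so N_k = 2 + N_{k-1}.
N_0 = 2
N_1 = 2 + 2 = 4
N_2 = 2 + 4 = 6
Explicitly: 1, 4, succ(1), succ(4), succ(succ(1)), succ(succ(4)).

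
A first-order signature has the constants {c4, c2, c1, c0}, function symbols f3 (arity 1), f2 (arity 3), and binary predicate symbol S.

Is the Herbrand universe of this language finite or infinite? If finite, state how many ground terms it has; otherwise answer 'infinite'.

infinite

The signature has at least one function symbol (f3, arity 1) and at least one constant (c4).
Iterating f3 gives infinitely many distinct ground terms: c4, f3(c4), f3(f3(c4)), ...
So the Herbrand universe is infinite.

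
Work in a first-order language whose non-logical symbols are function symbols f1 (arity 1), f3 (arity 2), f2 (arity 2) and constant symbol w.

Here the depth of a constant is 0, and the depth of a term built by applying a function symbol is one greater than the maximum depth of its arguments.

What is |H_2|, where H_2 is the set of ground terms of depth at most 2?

37

If N_k denotes the number of depth-≤k ground terms, the 1 constant gives N_0 = 1, and each function symbol of arity r contributes N_{k-1}^r new terms at level k: N_k = 1 + N_{k-1} + N_{k-1}^2 + N_{k-1}^2.
N_0 = 1
N_1 = 1 + 1 + 1^2 + 1^2 = 4
N_2 = 1 + 4 + 4^2 + 4^2 = 37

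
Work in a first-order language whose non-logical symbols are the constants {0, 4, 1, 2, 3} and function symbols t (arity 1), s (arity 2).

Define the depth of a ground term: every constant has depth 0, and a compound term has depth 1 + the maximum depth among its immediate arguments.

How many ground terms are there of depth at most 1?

If N_k denotes the number of depth-≤k ground terms, the 5 constants give N_0 = 5, and each function symbol of arity r contributes N_{k-1}^r new terms at level k: N_k = 5 + N_{k-1} + N_{k-1}^2.
N_0 = 5
N_1 = 5 + 5 + 5^2 = 35

35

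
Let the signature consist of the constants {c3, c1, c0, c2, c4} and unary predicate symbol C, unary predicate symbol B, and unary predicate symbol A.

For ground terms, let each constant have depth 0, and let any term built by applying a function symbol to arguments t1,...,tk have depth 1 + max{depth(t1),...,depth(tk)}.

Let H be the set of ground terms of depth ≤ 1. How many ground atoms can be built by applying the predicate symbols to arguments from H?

15

First count ground terms of depth ≤ 1.
With no function symbols every ground term is a constant, so there are exactly 5 ground terms at every depth bound.
N_0 = 5
N_1 = 5
So |H| = 5.
Each predicate of arity r yields |H|^r ground atoms (one per choice of an r-tuple from H):
  C: 5;  B: 5;  A: 5
Total ground atoms: 5 + 5 + 5 = 15.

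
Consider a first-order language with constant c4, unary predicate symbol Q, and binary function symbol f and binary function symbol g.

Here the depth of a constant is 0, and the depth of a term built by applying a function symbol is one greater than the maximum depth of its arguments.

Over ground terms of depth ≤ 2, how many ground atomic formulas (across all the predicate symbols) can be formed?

19

First count ground terms of depth ≤ 2.
Count level by level. With function symbols f/2, g/2, the terms of depth ≤ k are the 1 constant together with each function applied to depth-≤(k−1) tuples, so N_k = 1 + N_{k-1}^2 + N_{k-1}^2.
N_0 = 1
N_1 = 1 + 1^2 + 1^2 = 3
N_2 = 1 + 3^2 + 3^2 = 19
So |H| = 19.
A ground atom is a predicate applied to a tuple of terms from H, so the count is the sum over predicates of |H|^arity:
  Q: 19
Total ground atoms: 19.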